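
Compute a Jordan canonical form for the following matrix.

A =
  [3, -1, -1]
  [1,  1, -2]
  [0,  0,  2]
J_3(2)

The characteristic polynomial is
  det(x·I − A) = x^3 - 6*x^2 + 12*x - 8 = (x - 2)^3

Eigenvalues and multiplicities (the geometric multiplicity of λ is n − rank(A − λI), which equals the number of Jordan blocks for λ):
  λ = 2: algebraic multiplicity = 3, geometric multiplicity = 1

Determining the block sizes for each eigenvalue:
  λ = 2: one block (gm = 1), so the single block has size am = 3 → block sizes [3]

Assembling the blocks gives a Jordan form
J =
  [2, 1, 0]
  [0, 2, 1]
  [0, 0, 2]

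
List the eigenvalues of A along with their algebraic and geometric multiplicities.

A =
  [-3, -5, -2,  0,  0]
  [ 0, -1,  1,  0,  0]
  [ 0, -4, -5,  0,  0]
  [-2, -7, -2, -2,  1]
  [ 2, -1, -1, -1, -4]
λ = -3: alg = 5, geom = 2

Step 1 — factor the characteristic polynomial to read off the algebraic multiplicities:
  χ_A(x) = (x + 3)^5

Step 2 — compute geometric multiplicities via the rank-nullity identity g(λ) = n − rank(A − λI):
  rank(A − (-3)·I) = 3, so dim ker(A − (-3)·I) = n − 3 = 2

Summary:
  λ = -3: algebraic multiplicity = 5, geometric multiplicity = 2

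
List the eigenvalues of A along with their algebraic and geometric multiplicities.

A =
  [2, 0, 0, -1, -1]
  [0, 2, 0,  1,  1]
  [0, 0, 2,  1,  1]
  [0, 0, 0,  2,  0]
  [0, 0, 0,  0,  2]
λ = 2: alg = 5, geom = 4

Step 1 — factor the characteristic polynomial to read off the algebraic multiplicities:
  χ_A(x) = (x - 2)^5

Step 2 — compute geometric multiplicities via the rank-nullity identity g(λ) = n − rank(A − λI):
  rank(A − (2)·I) = 1, so dim ker(A − (2)·I) = n − 1 = 4

Summary:
  λ = 2: algebraic multiplicity = 5, geometric multiplicity = 4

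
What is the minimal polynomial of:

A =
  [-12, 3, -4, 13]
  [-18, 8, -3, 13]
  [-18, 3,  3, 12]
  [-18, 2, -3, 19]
x^4 - 18*x^3 + 108*x^2 - 216*x

The characteristic polynomial is χ_A(x) = x*(x - 6)^3, so the eigenvalues are known. The minimal polynomial is
  m_A(x) = Π_λ (x − λ)^{k_λ}
where k_λ is the size of the *largest* Jordan block for λ (equivalently, the smallest k with (A − λI)^k v = 0 for every generalised eigenvector v of λ).

  λ = 0: largest Jordan block has size 1, contributing (x − 0)
  λ = 6: largest Jordan block has size 3, contributing (x − 6)^3

So m_A(x) = x*(x - 6)^3 = x^4 - 18*x^3 + 108*x^2 - 216*x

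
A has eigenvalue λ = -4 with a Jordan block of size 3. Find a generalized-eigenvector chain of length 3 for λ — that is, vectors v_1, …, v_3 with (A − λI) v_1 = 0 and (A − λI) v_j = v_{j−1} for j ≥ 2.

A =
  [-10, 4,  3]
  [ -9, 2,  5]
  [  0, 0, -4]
A Jordan chain for λ = -4 of length 3:
v_1 = (2, 3, 0)ᵀ
v_2 = (3, 5, 0)ᵀ
v_3 = (0, 0, 1)ᵀ

Let N = A − (-4)·I. We want v_3 with N^3 v_3 = 0 but N^2 v_3 ≠ 0; then v_{j-1} := N · v_j for j = 3, …, 2.

Pick v_3 = (0, 0, 1)ᵀ.
Then v_2 = N · v_3 = (3, 5, 0)ᵀ.
Then v_1 = N · v_2 = (2, 3, 0)ᵀ.

Sanity check: (A − (-4)·I) v_1 = (0, 0, 0)ᵀ = 0. ✓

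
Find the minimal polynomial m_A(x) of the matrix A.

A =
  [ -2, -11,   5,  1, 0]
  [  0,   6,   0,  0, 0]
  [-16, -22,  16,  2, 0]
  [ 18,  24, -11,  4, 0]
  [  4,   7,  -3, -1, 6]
x^3 - 18*x^2 + 108*x - 216

The characteristic polynomial is χ_A(x) = (x - 6)^5, so the eigenvalues are known. The minimal polynomial is
  m_A(x) = Π_λ (x − λ)^{k_λ}
where k_λ is the size of the *largest* Jordan block for λ (equivalently, the smallest k with (A − λI)^k v = 0 for every generalised eigenvector v of λ).

  λ = 6: largest Jordan block has size 3, contributing (x − 6)^3

So m_A(x) = (x - 6)^3 = x^3 - 18*x^2 + 108*x - 216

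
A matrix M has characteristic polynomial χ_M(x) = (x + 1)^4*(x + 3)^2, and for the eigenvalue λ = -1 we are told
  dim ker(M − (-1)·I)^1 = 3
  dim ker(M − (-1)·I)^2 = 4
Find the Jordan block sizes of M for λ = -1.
Block sizes for λ = -1: [2, 1, 1]

From the dimensions of kernels of powers, the number of Jordan blocks of size at least j is d_j − d_{j−1} where d_j = dim ker(N^j) (with d_0 = 0). Computing the differences gives [3, 1].
The number of blocks of size exactly k is (#blocks of size ≥ k) − (#blocks of size ≥ k + 1), so the partition is: 2 block(s) of size 1, 1 block(s) of size 2.
In nonincreasing order the block sizes are [2, 1, 1].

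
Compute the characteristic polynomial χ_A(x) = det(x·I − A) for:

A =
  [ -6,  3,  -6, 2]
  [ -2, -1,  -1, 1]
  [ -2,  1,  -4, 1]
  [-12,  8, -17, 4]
x^4 + 7*x^3 + 18*x^2 + 20*x + 8

Expanding det(x·I − A) (e.g. by cofactor expansion or by noting that A is similar to its Jordan form J, which has the same characteristic polynomial as A) gives
  χ_A(x) = x^4 + 7*x^3 + 18*x^2 + 20*x + 8
which factors as (x + 1)*(x + 2)^3. The eigenvalues (with algebraic multiplicities) are λ = -2 with multiplicity 3, λ = -1 with multiplicity 1.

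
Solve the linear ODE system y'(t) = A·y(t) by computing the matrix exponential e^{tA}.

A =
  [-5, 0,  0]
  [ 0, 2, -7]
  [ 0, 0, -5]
e^{tA} =
  [exp(-5*t), 0, 0]
  [0, exp(2*t), -exp(2*t) + exp(-5*t)]
  [0, 0, exp(-5*t)]

Strategy: write A = P · J · P⁻¹ where J is a Jordan canonical form, so e^{tA} = P · e^{tJ} · P⁻¹, and e^{tJ} can be computed block-by-block.

A has Jordan form
J =
  [-5,  0, 0]
  [ 0, -5, 0]
  [ 0,  0, 2]
(up to reordering of blocks).

Per-block formulas:
  For a 1×1 block at λ = -5: exp(t · [-5]) = [e^(-5t)].
  For a 1×1 block at λ = 2: exp(t · [2]) = [e^(2t)].

After assembling e^{tJ} and conjugating by P, we get:

e^{tA} =
  [exp(-5*t), 0, 0]
  [0, exp(2*t), -exp(2*t) + exp(-5*t)]
  [0, 0, exp(-5*t)]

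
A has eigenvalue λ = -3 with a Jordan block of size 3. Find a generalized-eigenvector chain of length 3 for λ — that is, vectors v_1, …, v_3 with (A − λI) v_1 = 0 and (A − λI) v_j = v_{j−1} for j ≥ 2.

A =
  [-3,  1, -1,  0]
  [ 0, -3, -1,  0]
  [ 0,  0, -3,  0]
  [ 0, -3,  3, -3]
A Jordan chain for λ = -3 of length 3:
v_1 = (-1, 0, 0, 3)ᵀ
v_2 = (-1, -1, 0, 3)ᵀ
v_3 = (0, 0, 1, 0)ᵀ

Let N = A − (-3)·I. We want v_3 with N^3 v_3 = 0 but N^2 v_3 ≠ 0; then v_{j-1} := N · v_j for j = 3, …, 2.

Pick v_3 = (0, 0, 1, 0)ᵀ.
Then v_2 = N · v_3 = (-1, -1, 0, 3)ᵀ.
Then v_1 = N · v_2 = (-1, 0, 0, 3)ᵀ.

Sanity check: (A − (-3)·I) v_1 = (0, 0, 0, 0)ᵀ = 0. ✓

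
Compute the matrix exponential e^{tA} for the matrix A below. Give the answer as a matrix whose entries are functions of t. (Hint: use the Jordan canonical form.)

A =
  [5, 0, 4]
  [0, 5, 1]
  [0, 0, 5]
e^{tA} =
  [exp(5*t), 0, 4*t*exp(5*t)]
  [0, exp(5*t), t*exp(5*t)]
  [0, 0, exp(5*t)]

Strategy: write A = P · J · P⁻¹ where J is a Jordan canonical form, so e^{tA} = P · e^{tJ} · P⁻¹, and e^{tJ} can be computed block-by-block.

A has Jordan form
J =
  [5, 1, 0]
  [0, 5, 0]
  [0, 0, 5]
(up to reordering of blocks).

Per-block formulas:
  For a 1×1 block at λ = 5: exp(t · [5]) = [e^(5t)].
  For a 2×2 Jordan block J_2(5): exp(t · J_2(5)) = e^(5t)·(I + t·N), where N is the 2×2 nilpotent shift.

After assembling e^{tJ} and conjugating by P, we get:

e^{tA} =
  [exp(5*t), 0, 4*t*exp(5*t)]
  [0, exp(5*t), t*exp(5*t)]
  [0, 0, exp(5*t)]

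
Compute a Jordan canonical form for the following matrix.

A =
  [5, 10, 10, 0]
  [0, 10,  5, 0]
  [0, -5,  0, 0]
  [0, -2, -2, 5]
J_2(5) ⊕ J_1(5) ⊕ J_1(5)

The characteristic polynomial is
  det(x·I − A) = x^4 - 20*x^3 + 150*x^2 - 500*x + 625 = (x - 5)^4

Eigenvalues and multiplicities (the geometric multiplicity of λ is n − rank(A − λI), which equals the number of Jordan blocks for λ):
  λ = 5: algebraic multiplicity = 4, geometric multiplicity = 3

Determining the block sizes for each eigenvalue:
  λ = 5: 3 blocks summing to 4 forces exactly one block of size 2 and the rest size 1 → block sizes [2, 1, 1]

Assembling the blocks gives a Jordan form
J =
  [5, 1, 0, 0]
  [0, 5, 0, 0]
  [0, 0, 5, 0]
  [0, 0, 0, 5]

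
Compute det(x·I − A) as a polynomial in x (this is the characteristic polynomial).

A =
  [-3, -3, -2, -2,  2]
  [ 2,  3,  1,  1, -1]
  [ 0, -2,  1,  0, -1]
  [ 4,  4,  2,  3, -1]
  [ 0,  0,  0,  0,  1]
x^5 - 5*x^4 + 10*x^3 - 10*x^2 + 5*x - 1

Expanding det(x·I − A) (e.g. by cofactor expansion or by noting that A is similar to its Jordan form J, which has the same characteristic polynomial as A) gives
  χ_A(x) = x^5 - 5*x^4 + 10*x^3 - 10*x^2 + 5*x - 1
which factors as (x - 1)^5. The eigenvalues (with algebraic multiplicities) are λ = 1 with multiplicity 5.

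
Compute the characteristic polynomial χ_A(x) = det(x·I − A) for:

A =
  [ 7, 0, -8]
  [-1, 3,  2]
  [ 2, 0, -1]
x^3 - 9*x^2 + 27*x - 27

Expanding det(x·I − A) (e.g. by cofactor expansion or by noting that A is similar to its Jordan form J, which has the same characteristic polynomial as A) gives
  χ_A(x) = x^3 - 9*x^2 + 27*x - 27
which factors as (x - 3)^3. The eigenvalues (with algebraic multiplicities) are λ = 3 with multiplicity 3.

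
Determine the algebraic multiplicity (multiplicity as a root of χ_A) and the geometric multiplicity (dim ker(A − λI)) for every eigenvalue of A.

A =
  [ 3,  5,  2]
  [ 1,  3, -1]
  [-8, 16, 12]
λ = 6: alg = 3, geom = 1

Step 1 — factor the characteristic polynomial to read off the algebraic multiplicities:
  χ_A(x) = (x - 6)^3

Step 2 — compute geometric multiplicities via the rank-nullity identity g(λ) = n − rank(A − λI):
  rank(A − (6)·I) = 2, so dim ker(A − (6)·I) = n − 2 = 1

Summary:
  λ = 6: algebraic multiplicity = 3, geometric multiplicity = 1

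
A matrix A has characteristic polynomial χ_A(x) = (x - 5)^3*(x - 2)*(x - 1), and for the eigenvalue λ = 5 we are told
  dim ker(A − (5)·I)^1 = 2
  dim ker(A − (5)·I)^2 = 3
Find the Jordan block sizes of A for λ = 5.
Block sizes for λ = 5: [2, 1]

From the dimensions of kernels of powers, the number of Jordan blocks of size at least j is d_j − d_{j−1} where d_j = dim ker(N^j) (with d_0 = 0). Computing the differences gives [2, 1].
The number of blocks of size exactly k is (#blocks of size ≥ k) − (#blocks of size ≥ k + 1), so the partition is: 1 block(s) of size 1, 1 block(s) of size 2.
In nonincreasing order the block sizes are [2, 1].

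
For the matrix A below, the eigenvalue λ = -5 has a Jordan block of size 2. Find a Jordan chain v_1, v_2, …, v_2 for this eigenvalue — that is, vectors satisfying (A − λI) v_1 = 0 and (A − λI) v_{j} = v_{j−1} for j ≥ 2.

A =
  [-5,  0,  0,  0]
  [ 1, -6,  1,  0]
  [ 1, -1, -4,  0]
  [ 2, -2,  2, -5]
A Jordan chain for λ = -5 of length 2:
v_1 = (0, 1, 1, 2)ᵀ
v_2 = (1, 0, 0, 0)ᵀ

Let N = A − (-5)·I. We want v_2 with N^2 v_2 = 0 but N^1 v_2 ≠ 0; then v_{j-1} := N · v_j for j = 2, …, 2.

Pick v_2 = (1, 0, 0, 0)ᵀ.
Then v_1 = N · v_2 = (0, 1, 1, 2)ᵀ.

Sanity check: (A − (-5)·I) v_1 = (0, 0, 0, 0)ᵀ = 0. ✓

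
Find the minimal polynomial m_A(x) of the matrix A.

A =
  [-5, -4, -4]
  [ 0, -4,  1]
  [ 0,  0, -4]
x^3 + 13*x^2 + 56*x + 80

The characteristic polynomial is χ_A(x) = (x + 4)^2*(x + 5), so the eigenvalues are known. The minimal polynomial is
  m_A(x) = Π_λ (x − λ)^{k_λ}
where k_λ is the size of the *largest* Jordan block for λ (equivalently, the smallest k with (A − λI)^k v = 0 for every generalised eigenvector v of λ).

  λ = -5: largest Jordan block has size 1, contributing (x + 5)
  λ = -4: largest Jordan block has size 2, contributing (x + 4)^2

So m_A(x) = (x + 4)^2*(x + 5) = x^3 + 13*x^2 + 56*x + 80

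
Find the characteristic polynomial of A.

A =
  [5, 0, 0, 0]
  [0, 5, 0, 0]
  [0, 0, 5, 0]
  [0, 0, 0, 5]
x^4 - 20*x^3 + 150*x^2 - 500*x + 625

Expanding det(x·I − A) (e.g. by cofactor expansion or by noting that A is similar to its Jordan form J, which has the same characteristic polynomial as A) gives
  χ_A(x) = x^4 - 20*x^3 + 150*x^2 - 500*x + 625
which factors as (x - 5)^4. The eigenvalues (with algebraic multiplicities) are λ = 5 with multiplicity 4.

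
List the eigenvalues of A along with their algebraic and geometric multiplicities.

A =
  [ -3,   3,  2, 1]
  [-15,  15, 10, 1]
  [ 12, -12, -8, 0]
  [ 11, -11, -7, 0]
λ = 0: alg = 3, geom = 1; λ = 4: alg = 1, geom = 1

Step 1 — factor the characteristic polynomial to read off the algebraic multiplicities:
  χ_A(x) = x^3*(x - 4)

Step 2 — compute geometric multiplicities via the rank-nullity identity g(λ) = n − rank(A − λI):
  rank(A − (0)·I) = 3, so dim ker(A − (0)·I) = n − 3 = 1
  rank(A − (4)·I) = 3, so dim ker(A − (4)·I) = n − 3 = 1

Summary:
  λ = 0: algebraic multiplicity = 3, geometric multiplicity = 1
  λ = 4: algebraic multiplicity = 1, geometric multiplicity = 1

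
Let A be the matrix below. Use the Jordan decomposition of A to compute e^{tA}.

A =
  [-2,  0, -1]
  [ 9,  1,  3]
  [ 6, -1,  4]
e^{tA} =
  [3*t^2*exp(t)/2 - 3*t*exp(t) + exp(t), t^2*exp(t)/2, -t*exp(t)]
  [-9*t^2*exp(t)/2 + 9*t*exp(t), -3*t^2*exp(t)/2 + exp(t), 3*t*exp(t)]
  [-9*t^2*exp(t)/2 + 6*t*exp(t), -3*t^2*exp(t)/2 - t*exp(t), 3*t*exp(t) + exp(t)]

Strategy: write A = P · J · P⁻¹ where J is a Jordan canonical form, so e^{tA} = P · e^{tJ} · P⁻¹, and e^{tJ} can be computed block-by-block.

A has Jordan form
J =
  [1, 1, 0]
  [0, 1, 1]
  [0, 0, 1]
(up to reordering of blocks).

Per-block formulas:
  For a 3×3 Jordan block J_3(1): exp(t · J_3(1)) = e^(1t)·(I + t·N + (t^2/2)·N^2), where N is the 3×3 nilpotent shift.

After assembling e^{tJ} and conjugating by P, we get:

e^{tA} =
  [3*t^2*exp(t)/2 - 3*t*exp(t) + exp(t), t^2*exp(t)/2, -t*exp(t)]
  [-9*t^2*exp(t)/2 + 9*t*exp(t), -3*t^2*exp(t)/2 + exp(t), 3*t*exp(t)]
  [-9*t^2*exp(t)/2 + 6*t*exp(t), -3*t^2*exp(t)/2 - t*exp(t), 3*t*exp(t) + exp(t)]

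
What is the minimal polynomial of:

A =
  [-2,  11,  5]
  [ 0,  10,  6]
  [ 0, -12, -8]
x^3 - 12*x - 16

The characteristic polynomial is χ_A(x) = (x - 4)*(x + 2)^2, so the eigenvalues are known. The minimal polynomial is
  m_A(x) = Π_λ (x − λ)^{k_λ}
where k_λ is the size of the *largest* Jordan block for λ (equivalently, the smallest k with (A − λI)^k v = 0 for every generalised eigenvector v of λ).

  λ = -2: largest Jordan block has size 2, contributing (x + 2)^2
  λ = 4: largest Jordan block has size 1, contributing (x − 4)

So m_A(x) = (x - 4)*(x + 2)^2 = x^3 - 12*x - 16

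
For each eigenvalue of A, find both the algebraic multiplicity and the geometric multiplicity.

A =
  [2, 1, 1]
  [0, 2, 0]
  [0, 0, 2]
λ = 2: alg = 3, geom = 2

Step 1 — factor the characteristic polynomial to read off the algebraic multiplicities:
  χ_A(x) = (x - 2)^3

Step 2 — compute geometric multiplicities via the rank-nullity identity g(λ) = n − rank(A − λI):
  rank(A − (2)·I) = 1, so dim ker(A − (2)·I) = n − 1 = 2

Summary:
  λ = 2: algebraic multiplicity = 3, geometric multiplicity = 2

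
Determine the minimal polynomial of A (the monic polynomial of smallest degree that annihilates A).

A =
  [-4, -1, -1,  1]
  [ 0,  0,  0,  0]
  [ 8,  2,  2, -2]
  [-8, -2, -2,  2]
x^2

The characteristic polynomial is χ_A(x) = x^4, so the eigenvalues are known. The minimal polynomial is
  m_A(x) = Π_λ (x − λ)^{k_λ}
where k_λ is the size of the *largest* Jordan block for λ (equivalently, the smallest k with (A − λI)^k v = 0 for every generalised eigenvector v of λ).

  λ = 0: largest Jordan block has size 2, contributing (x − 0)^2

So m_A(x) = x^2 = x^2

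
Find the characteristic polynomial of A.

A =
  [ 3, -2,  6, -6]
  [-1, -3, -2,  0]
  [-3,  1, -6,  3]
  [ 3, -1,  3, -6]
x^4 + 12*x^3 + 54*x^2 + 108*x + 81

Expanding det(x·I − A) (e.g. by cofactor expansion or by noting that A is similar to its Jordan form J, which has the same characteristic polynomial as A) gives
  χ_A(x) = x^4 + 12*x^3 + 54*x^2 + 108*x + 81
which factors as (x + 3)^4. The eigenvalues (with algebraic multiplicities) are λ = -3 with multiplicity 4.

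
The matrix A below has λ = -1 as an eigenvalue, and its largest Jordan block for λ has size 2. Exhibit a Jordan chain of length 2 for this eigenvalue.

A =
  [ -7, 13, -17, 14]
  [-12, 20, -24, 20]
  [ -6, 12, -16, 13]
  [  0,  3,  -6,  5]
A Jordan chain for λ = -1 of length 2:
v_1 = (6, 8, 4, 0)ᵀ
v_2 = (3, 4, 0, -2)ᵀ

Let N = A − (-1)·I. We want v_2 with N^2 v_2 = 0 but N^1 v_2 ≠ 0; then v_{j-1} := N · v_j for j = 2, …, 2.

Pick v_2 = (3, 4, 0, -2)ᵀ.
Then v_1 = N · v_2 = (6, 8, 4, 0)ᵀ.

Sanity check: (A − (-1)·I) v_1 = (0, 0, 0, 0)ᵀ = 0. ✓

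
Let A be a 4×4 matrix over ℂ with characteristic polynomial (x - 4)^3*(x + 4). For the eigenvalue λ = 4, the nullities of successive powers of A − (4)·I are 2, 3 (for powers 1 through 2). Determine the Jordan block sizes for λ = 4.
Block sizes for λ = 4: [2, 1]

From the dimensions of kernels of powers, the number of Jordan blocks of size at least j is d_j − d_{j−1} where d_j = dim ker(N^j) (with d_0 = 0). Computing the differences gives [2, 1].
The number of blocks of size exactly k is (#blocks of size ≥ k) − (#blocks of size ≥ k + 1), so the partition is: 1 block(s) of size 1, 1 block(s) of size 2.
In nonincreasing order the block sizes are [2, 1].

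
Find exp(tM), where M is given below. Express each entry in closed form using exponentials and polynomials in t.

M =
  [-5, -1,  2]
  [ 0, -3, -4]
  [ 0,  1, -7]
e^{tM} =
  [exp(-5*t), -t*exp(-5*t), 2*t*exp(-5*t)]
  [0, 2*t*exp(-5*t) + exp(-5*t), -4*t*exp(-5*t)]
  [0, t*exp(-5*t), -2*t*exp(-5*t) + exp(-5*t)]

Strategy: write M = P · J · P⁻¹ where J is a Jordan canonical form, so e^{tM} = P · e^{tJ} · P⁻¹, and e^{tJ} can be computed block-by-block.

M has Jordan form
J =
  [-5,  1,  0]
  [ 0, -5,  0]
  [ 0,  0, -5]
(up to reordering of blocks).

Per-block formulas:
  For a 2×2 Jordan block J_2(-5): exp(t · J_2(-5)) = e^(-5t)·(I + t·N), where N is the 2×2 nilpotent shift.
  For a 1×1 block at λ = -5: exp(t · [-5]) = [e^(-5t)].

After assembling e^{tJ} and conjugating by P, we get:

e^{tM} =
  [exp(-5*t), -t*exp(-5*t), 2*t*exp(-5*t)]
  [0, 2*t*exp(-5*t) + exp(-5*t), -4*t*exp(-5*t)]
  [0, t*exp(-5*t), -2*t*exp(-5*t) + exp(-5*t)]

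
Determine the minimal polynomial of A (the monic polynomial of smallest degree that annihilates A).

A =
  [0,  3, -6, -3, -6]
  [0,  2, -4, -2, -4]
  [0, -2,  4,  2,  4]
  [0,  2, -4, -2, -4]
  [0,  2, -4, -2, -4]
x^2

The characteristic polynomial is χ_A(x) = x^5, so the eigenvalues are known. The minimal polynomial is
  m_A(x) = Π_λ (x − λ)^{k_λ}
where k_λ is the size of the *largest* Jordan block for λ (equivalently, the smallest k with (A − λI)^k v = 0 for every generalised eigenvector v of λ).

  λ = 0: largest Jordan block has size 2, contributing (x − 0)^2

So m_A(x) = x^2 = x^2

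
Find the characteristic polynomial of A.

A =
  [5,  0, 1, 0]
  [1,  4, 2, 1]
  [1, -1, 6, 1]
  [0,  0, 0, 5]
x^4 - 20*x^3 + 150*x^2 - 500*x + 625

Expanding det(x·I − A) (e.g. by cofactor expansion or by noting that A is similar to its Jordan form J, which has the same characteristic polynomial as A) gives
  χ_A(x) = x^4 - 20*x^3 + 150*x^2 - 500*x + 625
which factors as (x - 5)^4. The eigenvalues (with algebraic multiplicities) are λ = 5 with multiplicity 4.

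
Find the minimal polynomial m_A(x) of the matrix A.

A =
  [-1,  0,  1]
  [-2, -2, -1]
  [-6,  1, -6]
x^3 + 9*x^2 + 27*x + 27

The characteristic polynomial is χ_A(x) = (x + 3)^3, so the eigenvalues are known. The minimal polynomial is
  m_A(x) = Π_λ (x − λ)^{k_λ}
where k_λ is the size of the *largest* Jordan block for λ (equivalently, the smallest k with (A − λI)^k v = 0 for every generalised eigenvector v of λ).

  λ = -3: largest Jordan block has size 3, contributing (x + 3)^3

So m_A(x) = (x + 3)^3 = x^3 + 9*x^2 + 27*x + 27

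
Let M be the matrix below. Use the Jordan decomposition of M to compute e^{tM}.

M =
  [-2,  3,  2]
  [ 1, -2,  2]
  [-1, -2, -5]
e^{tM} =
  [t^2*exp(-3*t) + t*exp(-3*t) + exp(-3*t), t^2*exp(-3*t) + 3*t*exp(-3*t), 2*t^2*exp(-3*t) + 2*t*exp(-3*t)]
  [t*exp(-3*t), t*exp(-3*t) + exp(-3*t), 2*t*exp(-3*t)]
  [-t^2*exp(-3*t)/2 - t*exp(-3*t), -t^2*exp(-3*t)/2 - 2*t*exp(-3*t), -t^2*exp(-3*t) - 2*t*exp(-3*t) + exp(-3*t)]

Strategy: write M = P · J · P⁻¹ where J is a Jordan canonical form, so e^{tM} = P · e^{tJ} · P⁻¹, and e^{tJ} can be computed block-by-block.

M has Jordan form
J =
  [-3,  1,  0]
  [ 0, -3,  1]
  [ 0,  0, -3]
(up to reordering of blocks).

Per-block formulas:
  For a 3×3 Jordan block J_3(-3): exp(t · J_3(-3)) = e^(-3t)·(I + t·N + (t^2/2)·N^2), where N is the 3×3 nilpotent shift.

After assembling e^{tJ} and conjugating by P, we get:

e^{tM} =
  [t^2*exp(-3*t) + t*exp(-3*t) + exp(-3*t), t^2*exp(-3*t) + 3*t*exp(-3*t), 2*t^2*exp(-3*t) + 2*t*exp(-3*t)]
  [t*exp(-3*t), t*exp(-3*t) + exp(-3*t), 2*t*exp(-3*t)]
  [-t^2*exp(-3*t)/2 - t*exp(-3*t), -t^2*exp(-3*t)/2 - 2*t*exp(-3*t), -t^2*exp(-3*t) - 2*t*exp(-3*t) + exp(-3*t)]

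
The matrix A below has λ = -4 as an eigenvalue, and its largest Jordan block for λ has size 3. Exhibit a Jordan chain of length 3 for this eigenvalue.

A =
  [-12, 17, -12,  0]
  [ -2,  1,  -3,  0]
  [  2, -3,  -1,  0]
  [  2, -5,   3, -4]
A Jordan chain for λ = -4 of length 3:
v_1 = (6, 0, -4, 0)ᵀ
v_2 = (-8, -2, 2, 2)ᵀ
v_3 = (1, 0, 0, 0)ᵀ

Let N = A − (-4)·I. We want v_3 with N^3 v_3 = 0 but N^2 v_3 ≠ 0; then v_{j-1} := N · v_j for j = 3, …, 2.

Pick v_3 = (1, 0, 0, 0)ᵀ.
Then v_2 = N · v_3 = (-8, -2, 2, 2)ᵀ.
Then v_1 = N · v_2 = (6, 0, -4, 0)ᵀ.

Sanity check: (A − (-4)·I) v_1 = (0, 0, 0, 0)ᵀ = 0. ✓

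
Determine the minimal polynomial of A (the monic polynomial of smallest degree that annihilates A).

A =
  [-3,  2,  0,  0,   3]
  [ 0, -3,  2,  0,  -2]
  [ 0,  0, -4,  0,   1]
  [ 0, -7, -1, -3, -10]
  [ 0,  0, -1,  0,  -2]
x^3 + 9*x^2 + 27*x + 27

The characteristic polynomial is χ_A(x) = (x + 3)^5, so the eigenvalues are known. The minimal polynomial is
  m_A(x) = Π_λ (x − λ)^{k_λ}
where k_λ is the size of the *largest* Jordan block for λ (equivalently, the smallest k with (A − λI)^k v = 0 for every generalised eigenvector v of λ).

  λ = -3: largest Jordan block has size 3, contributing (x + 3)^3

So m_A(x) = (x + 3)^3 = x^3 + 9*x^2 + 27*x + 27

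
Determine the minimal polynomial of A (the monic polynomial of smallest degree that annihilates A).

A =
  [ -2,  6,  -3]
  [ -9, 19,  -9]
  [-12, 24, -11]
x^2 - 5*x + 4

The characteristic polynomial is χ_A(x) = (x - 4)*(x - 1)^2, so the eigenvalues are known. The minimal polynomial is
  m_A(x) = Π_λ (x − λ)^{k_λ}
where k_λ is the size of the *largest* Jordan block for λ (equivalently, the smallest k with (A − λI)^k v = 0 for every generalised eigenvector v of λ).

  λ = 1: largest Jordan block has size 1, contributing (x − 1)
  λ = 4: largest Jordan block has size 1, contributing (x − 4)

So m_A(x) = (x - 4)*(x - 1) = x^2 - 5*x + 4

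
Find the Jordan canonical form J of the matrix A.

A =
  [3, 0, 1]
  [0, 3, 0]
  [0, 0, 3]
J_2(3) ⊕ J_1(3)

The characteristic polynomial is
  det(x·I − A) = x^3 - 9*x^2 + 27*x - 27 = (x - 3)^3

Eigenvalues and multiplicities (the geometric multiplicity of λ is n − rank(A − λI), which equals the number of Jordan blocks for λ):
  λ = 3: algebraic multiplicity = 3, geometric multiplicity = 2

Determining the block sizes for each eigenvalue:
  λ = 3: 2 blocks summing to 3 forces exactly one block of size 2 and the rest size 1 → block sizes [2, 1]

Assembling the blocks gives a Jordan form
J =
  [3, 1, 0]
  [0, 3, 0]
  [0, 0, 3]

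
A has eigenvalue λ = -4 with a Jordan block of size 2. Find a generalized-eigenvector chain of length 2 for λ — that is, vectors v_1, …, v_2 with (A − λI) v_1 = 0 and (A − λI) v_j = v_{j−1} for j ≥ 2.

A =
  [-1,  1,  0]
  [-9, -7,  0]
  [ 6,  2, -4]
A Jordan chain for λ = -4 of length 2:
v_1 = (3, -9, 6)ᵀ
v_2 = (1, 0, 0)ᵀ

Let N = A − (-4)·I. We want v_2 with N^2 v_2 = 0 but N^1 v_2 ≠ 0; then v_{j-1} := N · v_j for j = 2, …, 2.

Pick v_2 = (1, 0, 0)ᵀ.
Then v_1 = N · v_2 = (3, -9, 6)ᵀ.

Sanity check: (A − (-4)·I) v_1 = (0, 0, 0)ᵀ = 0. ✓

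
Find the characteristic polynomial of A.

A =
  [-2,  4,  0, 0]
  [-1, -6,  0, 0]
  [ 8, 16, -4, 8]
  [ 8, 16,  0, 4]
x^4 + 8*x^3 - 128*x - 256

Expanding det(x·I − A) (e.g. by cofactor expansion or by noting that A is similar to its Jordan form J, which has the same characteristic polynomial as A) gives
  χ_A(x) = x^4 + 8*x^3 - 128*x - 256
which factors as (x - 4)*(x + 4)^3. The eigenvalues (with algebraic multiplicities) are λ = -4 with multiplicity 3, λ = 4 with multiplicity 1.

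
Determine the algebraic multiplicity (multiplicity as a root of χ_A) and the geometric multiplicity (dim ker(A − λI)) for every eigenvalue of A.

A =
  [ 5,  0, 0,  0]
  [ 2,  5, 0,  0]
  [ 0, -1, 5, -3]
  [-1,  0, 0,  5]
λ = 5: alg = 4, geom = 2

Step 1 — factor the characteristic polynomial to read off the algebraic multiplicities:
  χ_A(x) = (x - 5)^4

Step 2 — compute geometric multiplicities via the rank-nullity identity g(λ) = n − rank(A − λI):
  rank(A − (5)·I) = 2, so dim ker(A − (5)·I) = n − 2 = 2

Summary:
  λ = 5: algebraic multiplicity = 4, geometric multiplicity = 2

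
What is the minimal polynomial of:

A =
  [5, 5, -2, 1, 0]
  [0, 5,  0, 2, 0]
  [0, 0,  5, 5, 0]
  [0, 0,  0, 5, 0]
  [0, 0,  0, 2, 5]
x^2 - 10*x + 25

The characteristic polynomial is χ_A(x) = (x - 5)^5, so the eigenvalues are known. The minimal polynomial is
  m_A(x) = Π_λ (x − λ)^{k_λ}
where k_λ is the size of the *largest* Jordan block for λ (equivalently, the smallest k with (A − λI)^k v = 0 for every generalised eigenvector v of λ).

  λ = 5: largest Jordan block has size 2, contributing (x − 5)^2

So m_A(x) = (x - 5)^2 = x^2 - 10*x + 25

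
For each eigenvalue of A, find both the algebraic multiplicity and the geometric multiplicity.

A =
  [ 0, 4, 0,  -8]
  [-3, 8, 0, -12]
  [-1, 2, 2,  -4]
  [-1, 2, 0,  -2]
λ = 2: alg = 4, geom = 3

Step 1 — factor the characteristic polynomial to read off the algebraic multiplicities:
  χ_A(x) = (x - 2)^4

Step 2 — compute geometric multiplicities via the rank-nullity identity g(λ) = n − rank(A − λI):
  rank(A − (2)·I) = 1, so dim ker(A − (2)·I) = n − 1 = 3

Summary:
  λ = 2: algebraic multiplicity = 4, geometric multiplicity = 3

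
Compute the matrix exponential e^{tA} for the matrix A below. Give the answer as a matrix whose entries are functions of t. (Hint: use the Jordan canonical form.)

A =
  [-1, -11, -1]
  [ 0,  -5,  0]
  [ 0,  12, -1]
e^{tA} =
  [exp(-t), -3*t*exp(-t) - 2*exp(-t) + 2*exp(-5*t), -t*exp(-t)]
  [0, exp(-5*t), 0]
  [0, 3*exp(-t) - 3*exp(-5*t), exp(-t)]

Strategy: write A = P · J · P⁻¹ where J is a Jordan canonical form, so e^{tA} = P · e^{tJ} · P⁻¹, and e^{tJ} can be computed block-by-block.

A has Jordan form
J =
  [-5,  0,  0]
  [ 0, -1,  1]
  [ 0,  0, -1]
(up to reordering of blocks).

Per-block formulas:
  For a 1×1 block at λ = -5: exp(t · [-5]) = [e^(-5t)].
  For a 2×2 Jordan block J_2(-1): exp(t · J_2(-1)) = e^(-1t)·(I + t·N), where N is the 2×2 nilpotent shift.

After assembling e^{tJ} and conjugating by P, we get:

e^{tA} =
  [exp(-t), -3*t*exp(-t) - 2*exp(-t) + 2*exp(-5*t), -t*exp(-t)]
  [0, exp(-5*t), 0]
  [0, 3*exp(-t) - 3*exp(-5*t), exp(-t)]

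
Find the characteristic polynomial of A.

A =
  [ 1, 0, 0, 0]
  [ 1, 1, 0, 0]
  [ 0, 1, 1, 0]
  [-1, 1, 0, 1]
x^4 - 4*x^3 + 6*x^2 - 4*x + 1

Expanding det(x·I − A) (e.g. by cofactor expansion or by noting that A is similar to its Jordan form J, which has the same characteristic polynomial as A) gives
  χ_A(x) = x^4 - 4*x^3 + 6*x^2 - 4*x + 1
which factors as (x - 1)^4. The eigenvalues (with algebraic multiplicities) are λ = 1 with multiplicity 4.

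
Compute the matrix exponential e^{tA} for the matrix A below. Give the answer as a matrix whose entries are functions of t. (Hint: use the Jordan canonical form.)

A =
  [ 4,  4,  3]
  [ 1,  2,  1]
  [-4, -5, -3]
e^{tA} =
  [t^2*exp(t)/2 + 3*t*exp(t) + exp(t), t^2*exp(t)/2 + 4*t*exp(t), t^2*exp(t)/2 + 3*t*exp(t)]
  [t*exp(t), t*exp(t) + exp(t), t*exp(t)]
  [-t^2*exp(t)/2 - 4*t*exp(t), -t^2*exp(t)/2 - 5*t*exp(t), -t^2*exp(t)/2 - 4*t*exp(t) + exp(t)]

Strategy: write A = P · J · P⁻¹ where J is a Jordan canonical form, so e^{tA} = P · e^{tJ} · P⁻¹, and e^{tJ} can be computed block-by-block.

A has Jordan form
J =
  [1, 1, 0]
  [0, 1, 1]
  [0, 0, 1]
(up to reordering of blocks).

Per-block formulas:
  For a 3×3 Jordan block J_3(1): exp(t · J_3(1)) = e^(1t)·(I + t·N + (t^2/2)·N^2), where N is the 3×3 nilpotent shift.

After assembling e^{tJ} and conjugating by P, we get:

e^{tA} =
  [t^2*exp(t)/2 + 3*t*exp(t) + exp(t), t^2*exp(t)/2 + 4*t*exp(t), t^2*exp(t)/2 + 3*t*exp(t)]
  [t*exp(t), t*exp(t) + exp(t), t*exp(t)]
  [-t^2*exp(t)/2 - 4*t*exp(t), -t^2*exp(t)/2 - 5*t*exp(t), -t^2*exp(t)/2 - 4*t*exp(t) + exp(t)]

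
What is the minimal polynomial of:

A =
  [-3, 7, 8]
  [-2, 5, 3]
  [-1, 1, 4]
x^3 - 6*x^2 + 12*x - 8

The characteristic polynomial is χ_A(x) = (x - 2)^3, so the eigenvalues are known. The minimal polynomial is
  m_A(x) = Π_λ (x − λ)^{k_λ}
where k_λ is the size of the *largest* Jordan block for λ (equivalently, the smallest k with (A − λI)^k v = 0 for every generalised eigenvector v of λ).

  λ = 2: largest Jordan block has size 3, contributing (x − 2)^3

So m_A(x) = (x - 2)^3 = x^3 - 6*x^2 + 12*x - 8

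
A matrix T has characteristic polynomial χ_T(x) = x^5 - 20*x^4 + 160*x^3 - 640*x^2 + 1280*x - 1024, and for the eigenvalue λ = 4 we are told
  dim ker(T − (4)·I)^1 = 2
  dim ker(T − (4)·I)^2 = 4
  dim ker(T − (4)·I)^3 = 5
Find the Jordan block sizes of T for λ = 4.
Block sizes for λ = 4: [3, 2]

From the dimensions of kernels of powers, the number of Jordan blocks of size at least j is d_j − d_{j−1} where d_j = dim ker(N^j) (with d_0 = 0). Computing the differences gives [2, 2, 1].
The number of blocks of size exactly k is (#blocks of size ≥ k) − (#blocks of size ≥ k + 1), so the partition is: 1 block(s) of size 2, 1 block(s) of size 3.
In nonincreasing order the block sizes are [3, 2].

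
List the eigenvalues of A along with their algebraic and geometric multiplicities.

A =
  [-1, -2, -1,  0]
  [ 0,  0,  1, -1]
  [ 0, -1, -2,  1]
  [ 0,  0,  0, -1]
λ = -1: alg = 4, geom = 2

Step 1 — factor the characteristic polynomial to read off the algebraic multiplicities:
  χ_A(x) = (x + 1)^4

Step 2 — compute geometric multiplicities via the rank-nullity identity g(λ) = n − rank(A − λI):
  rank(A − (-1)·I) = 2, so dim ker(A − (-1)·I) = n − 2 = 2

Summary:
  λ = -1: algebraic multiplicity = 4, geometric multiplicity = 2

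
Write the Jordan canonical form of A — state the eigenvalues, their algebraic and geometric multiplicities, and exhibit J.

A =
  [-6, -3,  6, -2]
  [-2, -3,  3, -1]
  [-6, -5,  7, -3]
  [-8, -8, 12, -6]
J_3(-2) ⊕ J_1(-2)

The characteristic polynomial is
  det(x·I − A) = x^4 + 8*x^3 + 24*x^2 + 32*x + 16 = (x + 2)^4

Eigenvalues and multiplicities (the geometric multiplicity of λ is n − rank(A − λI), which equals the number of Jordan blocks for λ):
  λ = -2: algebraic multiplicity = 4, geometric multiplicity = 2

Determining the block sizes for each eigenvalue:
  λ = -2: with am = 4 and gm = 2, the partition is not yet determined (e.g. several partitions of 4 into 2 parts exist). Let N = A − (-2)·I. Computing rank(N^1) = 2, rank(N^2) = 1, rank(N^3) = 0; the number of blocks of size ≥ j is rank(N^{j−1}) − rank(N^j), giving [2, 1, 1]. So we have 1 block(s) of size 3, 1 block(s) of size 1 → block sizes [3, 1]

Assembling the blocks gives a Jordan form
J =
  [-2,  1,  0,  0]
  [ 0, -2,  1,  0]
  [ 0,  0, -2,  0]
  [ 0,  0,  0, -2]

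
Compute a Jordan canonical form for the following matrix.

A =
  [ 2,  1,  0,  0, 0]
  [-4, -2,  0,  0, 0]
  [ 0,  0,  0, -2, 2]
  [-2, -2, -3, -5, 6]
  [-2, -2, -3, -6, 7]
J_2(0) ⊕ J_1(0) ⊕ J_1(1) ⊕ J_1(1)

The characteristic polynomial is
  det(x·I − A) = x^5 - 2*x^4 + x^3 = x^3*(x - 1)^2

Eigenvalues and multiplicities (the geometric multiplicity of λ is n − rank(A − λI), which equals the number of Jordan blocks for λ):
  λ = 0: algebraic multiplicity = 3, geometric multiplicity = 2
  λ = 1: algebraic multiplicity = 2, geometric multiplicity = 2

Determining the block sizes for each eigenvalue:
  λ = 0: 2 blocks summing to 3 forces exactly one block of size 2 and the rest size 1 → block sizes [2, 1]
  λ = 1: gm = am = 2, so every block has size 1 → block sizes [1, 1]

Assembling the blocks gives a Jordan form
J =
  [0, 1, 0, 0, 0]
  [0, 0, 0, 0, 0]
  [0, 0, 0, 0, 0]
  [0, 0, 0, 1, 0]
  [0, 0, 0, 0, 1]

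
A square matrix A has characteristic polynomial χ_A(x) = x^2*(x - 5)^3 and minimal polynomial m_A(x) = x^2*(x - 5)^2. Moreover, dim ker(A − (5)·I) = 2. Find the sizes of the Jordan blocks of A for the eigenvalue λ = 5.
Block sizes for λ = 5: [2, 1]

Step 1 — from the characteristic polynomial, algebraic multiplicity of λ = 5 is 3. From dim ker(A − (5)·I) = 2, there are exactly 2 Jordan blocks for λ = 5.
Step 2 — from the minimal polynomial, the factor (x − 5)^2 tells us the largest block for λ = 5 has size 2.
Step 3 — with total size 3, 2 blocks, and largest block 2, the block sizes (in nonincreasing order) are [2, 1].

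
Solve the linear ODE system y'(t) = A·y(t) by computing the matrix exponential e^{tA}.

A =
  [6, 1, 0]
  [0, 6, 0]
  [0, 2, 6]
e^{tA} =
  [exp(6*t), t*exp(6*t), 0]
  [0, exp(6*t), 0]
  [0, 2*t*exp(6*t), exp(6*t)]

Strategy: write A = P · J · P⁻¹ where J is a Jordan canonical form, so e^{tA} = P · e^{tJ} · P⁻¹, and e^{tJ} can be computed block-by-block.

A has Jordan form
J =
  [6, 1, 0]
  [0, 6, 0]
  [0, 0, 6]
(up to reordering of blocks).

Per-block formulas:
  For a 1×1 block at λ = 6: exp(t · [6]) = [e^(6t)].
  For a 2×2 Jordan block J_2(6): exp(t · J_2(6)) = e^(6t)·(I + t·N), where N is the 2×2 nilpotent shift.

After assembling e^{tJ} and conjugating by P, we get:

e^{tA} =
  [exp(6*t), t*exp(6*t), 0]
  [0, exp(6*t), 0]
  [0, 2*t*exp(6*t), exp(6*t)]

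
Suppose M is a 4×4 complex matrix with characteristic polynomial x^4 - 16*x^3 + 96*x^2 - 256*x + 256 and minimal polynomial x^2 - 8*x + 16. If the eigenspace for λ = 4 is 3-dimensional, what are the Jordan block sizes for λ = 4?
Block sizes for λ = 4: [2, 1, 1]

Step 1 — from the characteristic polynomial, algebraic multiplicity of λ = 4 is 4. From dim ker(M − (4)·I) = 3, there are exactly 3 Jordan blocks for λ = 4.
Step 2 — from the minimal polynomial, the factor (x − 4)^2 tells us the largest block for λ = 4 has size 2.
Step 3 — with total size 4, 3 blocks, and largest block 2, the block sizes (in nonincreasing order) are [2, 1, 1].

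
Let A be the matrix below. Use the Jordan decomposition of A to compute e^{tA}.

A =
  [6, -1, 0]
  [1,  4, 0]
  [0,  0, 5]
e^{tA} =
  [t*exp(5*t) + exp(5*t), -t*exp(5*t), 0]
  [t*exp(5*t), -t*exp(5*t) + exp(5*t), 0]
  [0, 0, exp(5*t)]

Strategy: write A = P · J · P⁻¹ where J is a Jordan canonical form, so e^{tA} = P · e^{tJ} · P⁻¹, and e^{tJ} can be computed block-by-block.

A has Jordan form
J =
  [5, 1, 0]
  [0, 5, 0]
  [0, 0, 5]
(up to reordering of blocks).

Per-block formulas:
  For a 2×2 Jordan block J_2(5): exp(t · J_2(5)) = e^(5t)·(I + t·N), where N is the 2×2 nilpotent shift.
  For a 1×1 block at λ = 5: exp(t · [5]) = [e^(5t)].

After assembling e^{tJ} and conjugating by P, we get:

e^{tA} =
  [t*exp(5*t) + exp(5*t), -t*exp(5*t), 0]
  [t*exp(5*t), -t*exp(5*t) + exp(5*t), 0]
  [0, 0, exp(5*t)]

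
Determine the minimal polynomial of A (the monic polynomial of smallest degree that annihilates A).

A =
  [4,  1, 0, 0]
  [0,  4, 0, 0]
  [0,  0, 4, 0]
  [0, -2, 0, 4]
x^2 - 8*x + 16

The characteristic polynomial is χ_A(x) = (x - 4)^4, so the eigenvalues are known. The minimal polynomial is
  m_A(x) = Π_λ (x − λ)^{k_λ}
where k_λ is the size of the *largest* Jordan block for λ (equivalently, the smallest k with (A − λI)^k v = 0 for every generalised eigenvector v of λ).

  λ = 4: largest Jordan block has size 2, contributing (x − 4)^2

So m_A(x) = (x - 4)^2 = x^2 - 8*x + 16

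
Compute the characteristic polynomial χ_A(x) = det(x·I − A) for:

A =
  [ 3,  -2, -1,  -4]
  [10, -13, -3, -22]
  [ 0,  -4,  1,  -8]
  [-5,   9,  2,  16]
x^4 - 7*x^3 + 9*x^2 + 27*x - 54

Expanding det(x·I − A) (e.g. by cofactor expansion or by noting that A is similar to its Jordan form J, which has the same characteristic polynomial as A) gives
  χ_A(x) = x^4 - 7*x^3 + 9*x^2 + 27*x - 54
which factors as (x - 3)^3*(x + 2). The eigenvalues (with algebraic multiplicities) are λ = -2 with multiplicity 1, λ = 3 with multiplicity 3.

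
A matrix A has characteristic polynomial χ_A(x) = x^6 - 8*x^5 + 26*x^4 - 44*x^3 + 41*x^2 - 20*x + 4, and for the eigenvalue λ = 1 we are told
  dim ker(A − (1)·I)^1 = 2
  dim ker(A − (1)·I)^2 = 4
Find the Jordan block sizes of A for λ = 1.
Block sizes for λ = 1: [2, 2]

From the dimensions of kernels of powers, the number of Jordan blocks of size at least j is d_j − d_{j−1} where d_j = dim ker(N^j) (with d_0 = 0). Computing the differences gives [2, 2].
The number of blocks of size exactly k is (#blocks of size ≥ k) − (#blocks of size ≥ k + 1), so the partition is: 2 block(s) of size 2.
In nonincreasing order the block sizes are [2, 2].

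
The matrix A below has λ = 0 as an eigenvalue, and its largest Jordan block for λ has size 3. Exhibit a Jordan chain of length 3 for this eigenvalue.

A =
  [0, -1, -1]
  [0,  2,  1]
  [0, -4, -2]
A Jordan chain for λ = 0 of length 3:
v_1 = (2, 0, 0)ᵀ
v_2 = (-1, 2, -4)ᵀ
v_3 = (0, 1, 0)ᵀ

Let N = A − (0)·I. We want v_3 with N^3 v_3 = 0 but N^2 v_3 ≠ 0; then v_{j-1} := N · v_j for j = 3, …, 2.

Pick v_3 = (0, 1, 0)ᵀ.
Then v_2 = N · v_3 = (-1, 2, -4)ᵀ.
Then v_1 = N · v_2 = (2, 0, 0)ᵀ.

Sanity check: (A − (0)·I) v_1 = (0, 0, 0)ᵀ = 0. ✓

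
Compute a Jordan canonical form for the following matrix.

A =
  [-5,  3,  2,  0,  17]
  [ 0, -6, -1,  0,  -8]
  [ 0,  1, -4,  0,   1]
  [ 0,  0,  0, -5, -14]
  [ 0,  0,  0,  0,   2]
J_3(-5) ⊕ J_1(-5) ⊕ J_1(2)

The characteristic polynomial is
  det(x·I − A) = x^5 + 18*x^4 + 110*x^3 + 200*x^2 - 375*x - 1250 = (x - 2)*(x + 5)^4

Eigenvalues and multiplicities (the geometric multiplicity of λ is n − rank(A − λI), which equals the number of Jordan blocks for λ):
  λ = -5: algebraic multiplicity = 4, geometric multiplicity = 2
  λ = 2: algebraic multiplicity = 1, geometric multiplicity = 1

Determining the block sizes for each eigenvalue:
  λ = -5: with am = 4 and gm = 2, the partition is not yet determined (e.g. several partitions of 4 into 2 parts exist). Let N = A − (-5)·I. Computing rank(N^1) = 3, rank(N^2) = 2, rank(N^3) = 1; the number of blocks of size ≥ j is rank(N^{j−1}) − rank(N^j), giving [2, 1, 1]. So we have 1 block(s) of size 3, 1 block(s) of size 1 → block sizes [3, 1]
  λ = 2: one block (gm = 1), so the single block has size am = 1 → block sizes [1]

Assembling the blocks gives a Jordan form
J =
  [-5,  1,  0,  0, 0]
  [ 0, -5,  1,  0, 0]
  [ 0,  0, -5,  0, 0]
  [ 0,  0,  0, -5, 0]
  [ 0,  0,  0,  0, 2]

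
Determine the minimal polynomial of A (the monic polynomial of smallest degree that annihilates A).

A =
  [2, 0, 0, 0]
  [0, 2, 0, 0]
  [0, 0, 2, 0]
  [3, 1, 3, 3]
x^2 - 5*x + 6

The characteristic polynomial is χ_A(x) = (x - 3)*(x - 2)^3, so the eigenvalues are known. The minimal polynomial is
  m_A(x) = Π_λ (x − λ)^{k_λ}
where k_λ is the size of the *largest* Jordan block for λ (equivalently, the smallest k with (A − λI)^k v = 0 for every generalised eigenvector v of λ).

  λ = 2: largest Jordan block has size 1, contributing (x − 2)
  λ = 3: largest Jordan block has size 1, contributing (x − 3)

So m_A(x) = (x - 3)*(x - 2) = x^2 - 5*x + 6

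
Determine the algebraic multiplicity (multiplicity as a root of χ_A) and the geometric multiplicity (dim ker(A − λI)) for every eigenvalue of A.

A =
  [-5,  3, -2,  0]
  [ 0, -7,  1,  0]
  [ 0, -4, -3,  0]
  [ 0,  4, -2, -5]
λ = -5: alg = 4, geom = 2

Step 1 — factor the characteristic polynomial to read off the algebraic multiplicities:
  χ_A(x) = (x + 5)^4

Step 2 — compute geometric multiplicities via the rank-nullity identity g(λ) = n − rank(A − λI):
  rank(A − (-5)·I) = 2, so dim ker(A − (-5)·I) = n − 2 = 2

Summary:
  λ = -5: algebraic multiplicity = 4, geometric multiplicity = 2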